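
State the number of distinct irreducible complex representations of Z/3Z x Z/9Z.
27

Solution. The number of irreducible complex representations of a finite group equals its number of conjugacy classes. Z/3Z x Z/9Z is abelian of order 27, so every element is its own conjugacy class: 27 classes, so Z/3Z x Z/9Z (order 27) has exactly 27 irreducible complex representations.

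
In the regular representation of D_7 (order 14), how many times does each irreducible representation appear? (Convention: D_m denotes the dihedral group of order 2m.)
Each irreducible V_i of dimension d_i appears with multiplicity d_i, i.e. rho_reg = (direct sum over all irreducibles V_i) d_i V_i. The irreducible dimensions for D_7 are 1, 1, 2, 2, 2: 2 irreducibles of dimension 1, each with multiplicity 1; 3 irreducibles of dimension 2, each with multiplicity 2. Total dimension 2*1*1 + 3*2*2 = 14 = |G|.

Reasoning: General theorem: in the regular representation of a finite group G, each irreducible appears with multiplicity equal to its dimension. Check: dim(rho_reg) = sum d_i^2 = 1 + 1 + 4 + 4 + 4 = 14 = |G|.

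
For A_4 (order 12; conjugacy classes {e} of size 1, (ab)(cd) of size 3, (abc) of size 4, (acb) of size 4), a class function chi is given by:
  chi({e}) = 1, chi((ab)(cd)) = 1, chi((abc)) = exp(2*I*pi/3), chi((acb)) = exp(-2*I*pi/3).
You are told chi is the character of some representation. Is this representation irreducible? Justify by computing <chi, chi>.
Irreducible: <chi, chi> = 1.

Proof sketch: <chi, chi> = (1/|G|) sum_C |C| * |chi(C)|^2 = (1/12)[1*|1|^2 + 3*|1|^2 + 4*|exp(2*I*pi/3)|^2 + 4*|exp(-2*I*pi/3)|^2]
  = (1/12)[(1) + (3) + (4) + (4)] = 12/12 = 1.
(Exp terms are combined using exp(i*s)*conj(exp(i*t)) = exp(i*(s-t)), and sums of them are collapsed using the identity that for every m > 1 the m distinct m-th roots of unity sum to 0, e.g. 1 + exp(2*I*pi/3) + exp(-2*I*pi/3) = 0.)
A character is irreducible iff <chi, chi> = 1, so this representation is irreducible.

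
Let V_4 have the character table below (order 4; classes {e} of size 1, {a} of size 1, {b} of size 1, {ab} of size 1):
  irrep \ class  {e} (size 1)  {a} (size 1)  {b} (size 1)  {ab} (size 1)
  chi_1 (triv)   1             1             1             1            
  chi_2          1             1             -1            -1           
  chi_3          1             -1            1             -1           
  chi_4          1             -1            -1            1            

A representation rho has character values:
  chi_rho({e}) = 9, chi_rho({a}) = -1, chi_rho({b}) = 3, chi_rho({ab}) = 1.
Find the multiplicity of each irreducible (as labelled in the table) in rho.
Multiplicities: chi_1: 3, chi_2: 1, chi_3: 3, chi_4: 2.

Solution. Use <chi_rho, chi> = (1/|G|) sum_C |C| * chi_rho(C) * conj(chi(C)) with |G| = 4 for each irreducible chi in the table:
  <chi_rho, chi_1> = (1/4)[1*(9)*conj(1) + 1*(-1)*conj(1) + 1*(3)*conj(1) + 1*(1)*conj(1)]
      = (1/4)[(9) + (-1) + (3) + (1)] = 12/4 = 3
  <chi_rho, chi_2> = (1/4)[1*(9)*conj(1) + 1*(-1)*conj(1) + 1*(3)*conj(-1) + 1*(1)*conj(-1)]
      = (1/4)[(9) + (-1) + (-3) + (-1)] = 4/4 = 1
  <chi_rho, chi_3> = (1/4)[1*(9)*conj(1) + 1*(-1)*conj(-1) + 1*(3)*conj(1) + 1*(1)*conj(-1)]
      = (1/4)[(9) + (1) + (3) + (-1)] = 12/4 = 3
  <chi_rho, chi_4> = (1/4)[1*(9)*conj(1) + 1*(-1)*conj(-1) + 1*(3)*conj(-1) + 1*(1)*conj(1)]
      = (1/4)[(9) + (1) + (-3) + (1)] = 8/4 = 2
Dimension check: dim(rho) = sum (mult * dim) = 3*1 + 1*1 + 3*1 + 2*1 = 9 = chi_rho(e) = 9.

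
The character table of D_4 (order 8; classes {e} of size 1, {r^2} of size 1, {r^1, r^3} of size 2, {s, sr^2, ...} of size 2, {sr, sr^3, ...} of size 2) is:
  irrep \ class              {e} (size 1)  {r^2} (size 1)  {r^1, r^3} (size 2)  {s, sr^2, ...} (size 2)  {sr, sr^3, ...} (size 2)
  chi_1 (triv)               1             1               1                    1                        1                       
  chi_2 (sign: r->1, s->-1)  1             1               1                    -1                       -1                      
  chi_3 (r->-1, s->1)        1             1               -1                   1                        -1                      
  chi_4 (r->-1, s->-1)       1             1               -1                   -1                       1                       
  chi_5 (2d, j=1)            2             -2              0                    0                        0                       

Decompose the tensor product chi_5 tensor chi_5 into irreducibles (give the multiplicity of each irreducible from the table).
chi_5 tensor chi_5 = chi_1 + chi_2 + chi_3 + chi_4 (all other irreducibles have multiplicity 0).

Argument: The character of a tensor product is the pointwise product (chi_5 * chi_5)(C) = chi_5(C) * chi_5(C):
  {e}: (2)*(2), {r^2}: (-2)*(-2), {r^1, r^3}: (0)*(0), {s, sr^2, ...}: (0)*(0), {sr, sr^3, ...}: (0)*(0)
so (chi_5 * chi_5) takes values
  {e} -> 4, {r^2} -> 4, {r^1, r^3} -> 0, {s, sr^2, ...} -> 0, {sr, sr^3, ...} -> 0.
Now take the inner product of this character with each irreducible chi from the table, <chi_5*chi_5, chi> = (1/8) sum_C |C| (chi_5*chi_5)(C) conj(chi(C)):
  <chi_5*chi_5, chi_1> = (1/8)[1*(4)*conj(1) + 1*(4)*conj(1) + 2*(0)*conj(1) + 2*(0)*conj(1) + 2*(0)*conj(1)]
      = (1/8)[(4) + (4) + (0) + (0) + (0)] = 8/8 = 1
  <chi_5*chi_5, chi_2> = (1/8)[1*(4)*conj(1) + 1*(4)*conj(1) + 2*(0)*conj(1) + 2*(0)*conj(-1) + 2*(0)*conj(-1)]
      = (1/8)[(4) + (4) + (0) + (0) + (0)] = 8/8 = 1
  <chi_5*chi_5, chi_3> = (1/8)[1*(4)*conj(1) + 1*(4)*conj(1) + 2*(0)*conj(-1) + 2*(0)*conj(1) + 2*(0)*conj(-1)]
      = (1/8)[(4) + (4) + (0) + (0) + (0)] = 8/8 = 1
  <chi_5*chi_5, chi_4> = (1/8)[1*(4)*conj(1) + 1*(4)*conj(1) + 2*(0)*conj(-1) + 2*(0)*conj(-1) + 2*(0)*conj(1)]
      = (1/8)[(4) + (4) + (0) + (0) + (0)] = 8/8 = 1
  <chi_5*chi_5, chi_5> = (1/8)[1*(4)*conj(2) + 1*(4)*conj(-2) + 2*(0)*conj(0) + 2*(0)*conj(0) + 2*(0)*conj(0)]
      = (1/8)[(8) + (-8) + (0) + (0) + (0)] = 0/8 = 0
Hence the multiplicities are chi_1: 1, chi_2: 1, chi_3: 1, chi_4: 1. Dimension check: dim(chi_5)*dim(chi_5) = 2*2 = 4 and sum (mult * dim) = 1*1 + 1*1 + 1*1 + 1*1 = 4.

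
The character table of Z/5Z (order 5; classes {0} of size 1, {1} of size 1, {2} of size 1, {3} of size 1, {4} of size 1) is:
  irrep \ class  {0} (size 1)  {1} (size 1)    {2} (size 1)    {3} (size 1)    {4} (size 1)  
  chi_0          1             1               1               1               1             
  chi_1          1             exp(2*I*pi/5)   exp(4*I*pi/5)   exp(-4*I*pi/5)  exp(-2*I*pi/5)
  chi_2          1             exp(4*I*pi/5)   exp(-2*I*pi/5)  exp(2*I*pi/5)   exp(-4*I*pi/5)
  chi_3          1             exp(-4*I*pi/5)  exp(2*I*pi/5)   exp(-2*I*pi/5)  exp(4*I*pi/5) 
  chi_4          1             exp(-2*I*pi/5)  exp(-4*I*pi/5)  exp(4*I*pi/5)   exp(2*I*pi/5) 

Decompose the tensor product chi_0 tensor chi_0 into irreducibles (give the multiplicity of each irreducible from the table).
chi_0 tensor chi_0 = chi_0 (all other irreducibles have multiplicity 0).

Reasoning: The character of a tensor product is the pointwise product (chi_0 * chi_0)(C) = chi_0(C) * chi_0(C):
  {0}: (1)*(1), {1}: (1)*(1), {2}: (1)*(1), {3}: (1)*(1), {4}: (1)*(1)
so (chi_0 * chi_0) takes values
  {0} -> 1, {1} -> 1, {2} -> 1, {3} -> 1, {4} -> 1.
Now take the inner product of this character with each irreducible chi from the table, <chi_0*chi_0, chi> = (1/5) sum_C |C| (chi_0*chi_0)(C) conj(chi(C)):
  <chi_0*chi_0, chi_0> = (1/5)[1*(1)*conj(1) + 1*(1)*conj(1) + 1*(1)*conj(1) + 1*(1)*conj(1) + 1*(1)*conj(1)]
      = (1/5)[(1) + (1) + (1) + (1) + (1)] = 5/5 = 1
  <chi_0*chi_0, chi_1> = (1/5)[1*(1)*conj(1) + 1*(1)*conj(exp(2*I*pi/5)) + 1*(1)*conj(exp(4*I*pi/5)) + 1*(1)*conj(exp(-4*I*pi/5)) + 1*(1)*conj(exp(-2*I*pi/5))]
      = (1/5)[(1) + (exp(-2*I*pi/5)) + (exp(-4*I*pi/5)) + (exp(4*I*pi/5)) + (exp(2*I*pi/5))] = 0/5 = 0
  <chi_0*chi_0, chi_2> = (1/5)[1*(1)*conj(1) + 1*(1)*conj(exp(4*I*pi/5)) + 1*(1)*conj(exp(-2*I*pi/5)) + 1*(1)*conj(exp(2*I*pi/5)) + 1*(1)*conj(exp(-4*I*pi/5))]
      = (1/5)[(1) + (exp(-4*I*pi/5)) + (exp(2*I*pi/5)) + (exp(-2*I*pi/5)) + (exp(4*I*pi/5))] = 0/5 = 0
  <chi_0*chi_0, chi_3> = (1/5)[1*(1)*conj(1) + 1*(1)*conj(exp(-4*I*pi/5)) + 1*(1)*conj(exp(2*I*pi/5)) + 1*(1)*conj(exp(-2*I*pi/5)) + 1*(1)*conj(exp(4*I*pi/5))]
      = (1/5)[(1) + (exp(4*I*pi/5)) + (exp(-2*I*pi/5)) + (exp(2*I*pi/5)) + (exp(-4*I*pi/5))] = 0/5 = 0
  <chi_0*chi_0, chi_4> = (1/5)[1*(1)*conj(1) + 1*(1)*conj(exp(-2*I*pi/5)) + 1*(1)*conj(exp(-4*I*pi/5)) + 1*(1)*conj(exp(4*I*pi/5)) + 1*(1)*conj(exp(2*I*pi/5))]
      = (1/5)[(1) + (exp(2*I*pi/5)) + (exp(4*I*pi/5)) + (exp(-4*I*pi/5)) + (exp(-2*I*pi/5))] = 0/5 = 0
(Exp terms are combined using exp(i*s)*conj(exp(i*t)) = exp(i*(s-t)), and sums of them are collapsed using the identity that for every m > 1 the m distinct m-th roots of unity sum to 0, e.g. 1 + exp(2*I*pi/3) + exp(-2*I*pi/3) = 0.)
Hence the multiplicities are chi_0: 1. Dimension check: dim(chi_0)*dim(chi_0) = 1*1 = 1 and sum (mult * dim) = 1*1 = 1.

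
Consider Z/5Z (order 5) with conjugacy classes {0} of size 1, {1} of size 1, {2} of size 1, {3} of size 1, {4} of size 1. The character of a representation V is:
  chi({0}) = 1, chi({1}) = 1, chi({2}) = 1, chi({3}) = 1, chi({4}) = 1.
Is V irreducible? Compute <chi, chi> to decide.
Irreducible: <chi, chi> = 1.

Solution. <chi, chi> = (1/|G|) sum_C |C| * |chi(C)|^2 = (1/5)[1*|1|^2 + 1*|1|^2 + 1*|1|^2 + 1*|1|^2 + 1*|1|^2]
  = (1/5)[(1) + (1) + (1) + (1) + (1)] = 5/5 = 1.
(Exp terms are combined using exp(i*s)*conj(exp(i*t)) = exp(i*(s-t)), and sums of them are collapsed using the identity that for every m > 1 the m distinct m-th roots of unity sum to 0, e.g. 1 + exp(2*I*pi/3) + exp(-2*I*pi/3) = 0.)
A character is irreducible iff <chi, chi> = 1, so this representation is irreducible.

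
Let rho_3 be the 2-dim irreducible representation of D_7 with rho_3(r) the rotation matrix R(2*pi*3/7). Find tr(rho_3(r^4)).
chi_{rho_3}(r^4) = 2*cos(2*pi*3*4/7) = -2*cos(3*pi/7)

Working: rho_3(r^4) is rotation by angle 2*pi*3*4/7, whose trace is 2*cos(2*pi*3*4/7) = -2*cos(3*pi/7).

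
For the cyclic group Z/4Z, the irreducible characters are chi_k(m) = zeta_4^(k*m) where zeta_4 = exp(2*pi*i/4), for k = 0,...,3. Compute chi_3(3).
chi_3(3) = zeta_4^9 = I

Solution. chi_3(3) = zeta_4^(3*3) = zeta_4^9. Since zeta_4^4 = 1, this equals zeta_4^1 = exp(2*pi*i*1/4) = I.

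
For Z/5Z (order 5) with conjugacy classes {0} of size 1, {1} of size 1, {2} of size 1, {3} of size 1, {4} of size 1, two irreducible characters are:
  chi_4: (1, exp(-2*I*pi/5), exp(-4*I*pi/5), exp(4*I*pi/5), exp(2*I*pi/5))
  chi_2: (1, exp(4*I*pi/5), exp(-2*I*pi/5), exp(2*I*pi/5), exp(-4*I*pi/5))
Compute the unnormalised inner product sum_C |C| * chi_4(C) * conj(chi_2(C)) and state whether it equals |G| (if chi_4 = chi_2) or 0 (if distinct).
Sum = 0; so <chi_4, chi_2> = 0 (distinct irreducibles are orthogonal).

Justification: Compute term by term over conjugacy classes (|C| * chi_4(C) * conj(chi_2(C))):
  1*(1)*conj(1) + 1*(exp(-2*I*pi/5))*conj(exp(4*I*pi/5)) + 1*(exp(-4*I*pi/5))*conj(exp(-2*I*pi/5)) + 1*(exp(4*I*pi/5))*conj(exp(2*I*pi/5)) + 1*(exp(2*I*pi/5))*conj(exp(-4*I*pi/5))
  = (1) + (exp(4*I*pi/5)) + (exp(-2*I*pi/5)) + (exp(2*I*pi/5)) + (exp(-4*I*pi/5))
  = 0.
(Exp terms are combined using exp(i*s)*conj(exp(i*t)) = exp(i*(s-t)), and sums of them are collapsed using the identity that for every m > 1 the m distinct m-th roots of unity sum to 0, e.g. 1 + exp(2*I*pi/3) + exp(-2*I*pi/3) = 0.)
Dividing by |G| = 5 gives 0/5 = 0, matching the row-orthogonality relation <chi_4, chi_2> = [chi_4 = chi_2].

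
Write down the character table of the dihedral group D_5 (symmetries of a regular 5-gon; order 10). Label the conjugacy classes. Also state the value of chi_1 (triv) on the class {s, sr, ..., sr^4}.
Conjugacy classes: {e} of size 1, {r^1, r^4} of size 2, {r^2, r^3} of size 2, {s, sr, ..., sr^4} of size 5.
Character table:
  irrep \ class              {e} (size 1)  {r^1, r^4} (size 2)  {r^2, r^3} (size 2)  {s, sr, ..., sr^4} (size 5)
  chi_1 (triv)               1             1                    1                    1                          
  chi_2 (sign: r->1, s->-1)  1             1                    1                    -1                         
  chi_3 (2d, j=1)            2             -1/2 + sqrt(5)/2     -sqrt(5)/2 - 1/2     0                          
  chi_4 (2d, j=2)            2             -sqrt(5)/2 - 1/2     -1/2 + sqrt(5)/2     0                          

Spot check: chi_1 (triv) on {s, sr, ..., sr^4} = 1.

Solution. D_5 has order 2*5 = 10 with 4 conjugacy classes, hence 4 irreducibles. Sum of squared dims 1 + 1 + 4 + 4 = 10 = |G|. Linear characters come from the abelianisation; the 2-dimensional irreps have character r^k -> 2*cos(2*pi*j*k/5), reflections -> 0.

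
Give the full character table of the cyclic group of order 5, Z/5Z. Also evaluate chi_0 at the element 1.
Character table of Z/5Z (irreps indexed chi_0,...,chi_4 with chi_k(m) = zeta_5^(k*m), zeta_5 = exp(2*pi*i/5)):
  irrep \ class  {0} (size 1)  {1} (size 1)    {2} (size 1)    {3} (size 1)    {4} (size 1)  
  chi_0          1             1               1               1               1             
  chi_1          1             exp(2*I*pi/5)   exp(4*I*pi/5)   exp(-4*I*pi/5)  exp(-2*I*pi/5)
  chi_2          1             exp(4*I*pi/5)   exp(-2*I*pi/5)  exp(2*I*pi/5)   exp(-4*I*pi/5)
  chi_3          1             exp(-4*I*pi/5)  exp(2*I*pi/5)   exp(-2*I*pi/5)  exp(4*I*pi/5) 
  chi_4          1             exp(-2*I*pi/5)  exp(-4*I*pi/5)  exp(4*I*pi/5)   exp(2*I*pi/5) 

Spot check: chi_0(1) = zeta_5^(0*1) = zeta_5^0 = 1.

Argument: Z/5Z is abelian, so all 5 irreducible complex representations are 1-dimensional. They are given by chi_k(m) = zeta_5^(k*m) for k = 0,...,4. Row orthogonality: sum_m chi_k(m) conj(chi_l(m)) = 5 * [k = l].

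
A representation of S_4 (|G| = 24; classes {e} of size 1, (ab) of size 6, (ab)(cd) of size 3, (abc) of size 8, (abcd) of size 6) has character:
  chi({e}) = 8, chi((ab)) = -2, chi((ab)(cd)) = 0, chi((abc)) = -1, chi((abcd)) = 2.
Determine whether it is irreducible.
Not irreducible (reducible): <chi, chi> = 5 > 1.

Explanation: <chi, chi> = (1/|G|) sum_C |C| * |chi(C)|^2 = (1/24)[1*|8|^2 + 6*|-2|^2 + 3*|0|^2 + 8*|-1|^2 + 6*|2|^2]
  = (1/24)[(64) + (24) + (0) + (8) + (24)] = 120/24 = 5.
A character is irreducible iff <chi, chi> = 1, so this representation is reducible.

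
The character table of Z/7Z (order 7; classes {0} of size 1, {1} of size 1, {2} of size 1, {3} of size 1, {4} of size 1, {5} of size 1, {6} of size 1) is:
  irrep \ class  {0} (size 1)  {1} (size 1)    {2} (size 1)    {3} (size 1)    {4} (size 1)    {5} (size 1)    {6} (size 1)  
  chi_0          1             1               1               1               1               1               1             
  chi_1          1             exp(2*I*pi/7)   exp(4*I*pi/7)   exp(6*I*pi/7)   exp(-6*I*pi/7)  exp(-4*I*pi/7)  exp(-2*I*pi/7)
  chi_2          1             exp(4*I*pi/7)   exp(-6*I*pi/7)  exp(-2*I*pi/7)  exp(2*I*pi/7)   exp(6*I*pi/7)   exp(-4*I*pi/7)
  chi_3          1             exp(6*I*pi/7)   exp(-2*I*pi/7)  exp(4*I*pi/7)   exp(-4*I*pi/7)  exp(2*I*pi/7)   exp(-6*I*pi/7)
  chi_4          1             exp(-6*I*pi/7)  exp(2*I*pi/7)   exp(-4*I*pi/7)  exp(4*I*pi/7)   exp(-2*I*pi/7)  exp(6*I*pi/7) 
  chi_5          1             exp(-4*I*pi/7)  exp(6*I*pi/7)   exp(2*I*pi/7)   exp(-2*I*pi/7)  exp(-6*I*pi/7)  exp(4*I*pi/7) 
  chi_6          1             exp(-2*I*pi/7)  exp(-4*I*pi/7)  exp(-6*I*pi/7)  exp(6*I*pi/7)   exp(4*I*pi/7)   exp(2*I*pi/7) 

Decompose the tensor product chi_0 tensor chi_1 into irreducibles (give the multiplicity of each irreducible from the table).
chi_0 tensor chi_1 = chi_1 (all other irreducibles have multiplicity 0).

Details: The character of a tensor product is the pointwise product (chi_0 * chi_1)(C) = chi_0(C) * chi_1(C):
  {0}: (1)*(1), {1}: (1)*(exp(2*I*pi/7)), {2}: (1)*(exp(4*I*pi/7)), {3}: (1)*(exp(6*I*pi/7)), {4}: (1)*(exp(-6*I*pi/7)), {5}: (1)*(exp(-4*I*pi/7)), {6}: (1)*(exp(-2*I*pi/7))
so (chi_0 * chi_1) takes values
  {0} -> 1, {1} -> exp(2*I*pi/7), {2} -> exp(4*I*pi/7), {3} -> exp(6*I*pi/7), {4} -> exp(-6*I*pi/7), {5} -> exp(-4*I*pi/7), {6} -> exp(-2*I*pi/7).
Now take the inner product of this character with each irreducible chi from the table, <chi_0*chi_1, chi> = (1/7) sum_C |C| (chi_0*chi_1)(C) conj(chi(C)):
  <chi_0*chi_1, chi_0> = (1/7)[1*(1)*conj(1) + 1*(exp(2*I*pi/7))*conj(1) + 1*(exp(4*I*pi/7))*conj(1) + 1*(exp(6*I*pi/7))*conj(1) + 1*(exp(-6*I*pi/7))*conj(1) + 1*(exp(-4*I*pi/7))*conj(1) + 1*(exp(-2*I*pi/7))*conj(1)]
      = (1/7)[(1) + (exp(2*I*pi/7)) + (exp(4*I*pi/7)) + (exp(6*I*pi/7)) + (exp(-6*I*pi/7)) + (exp(-4*I*pi/7)) + (exp(-2*I*pi/7))] = 0/7 = 0
  <chi_0*chi_1, chi_1> = (1/7)[1*(1)*conj(1) + 1*(exp(2*I*pi/7))*conj(exp(2*I*pi/7)) + 1*(exp(4*I*pi/7))*conj(exp(4*I*pi/7)) + 1*(exp(6*I*pi/7))*conj(exp(6*I*pi/7)) + 1*(exp(-6*I*pi/7))*conj(exp(-6*I*pi/7)) + 1*(exp(-4*I*pi/7))*conj(exp(-4*I*pi/7)) + 1*(exp(-2*I*pi/7))*conj(exp(-2*I*pi/7))]
      = (1/7)[(1) + (1) + (1) + (1) + (1) + (1) + (1)] = 7/7 = 1
  <chi_0*chi_1, chi_2> = (1/7)[1*(1)*conj(1) + 1*(exp(2*I*pi/7))*conj(exp(4*I*pi/7)) + 1*(exp(4*I*pi/7))*conj(exp(-6*I*pi/7)) + 1*(exp(6*I*pi/7))*conj(exp(-2*I*pi/7)) + 1*(exp(-6*I*pi/7))*conj(exp(2*I*pi/7)) + 1*(exp(-4*I*pi/7))*conj(exp(6*I*pi/7)) + 1*(exp(-2*I*pi/7))*conj(exp(-4*I*pi/7))]
      = (1/7)[(1) + (exp(-2*I*pi/7)) + (exp(-4*I*pi/7)) + (exp(-6*I*pi/7)) + (exp(6*I*pi/7)) + (exp(4*I*pi/7)) + (exp(2*I*pi/7))] = 0/7 = 0
  <chi_0*chi_1, chi_3> = (1/7)[1*(1)*conj(1) + 1*(exp(2*I*pi/7))*conj(exp(6*I*pi/7)) + 1*(exp(4*I*pi/7))*conj(exp(-2*I*pi/7)) + 1*(exp(6*I*pi/7))*conj(exp(4*I*pi/7)) + 1*(exp(-6*I*pi/7))*conj(exp(-4*I*pi/7)) + 1*(exp(-4*I*pi/7))*conj(exp(2*I*pi/7)) + 1*(exp(-2*I*pi/7))*conj(exp(-6*I*pi/7))]
      = (1/7)[(1) + (exp(-4*I*pi/7)) + (exp(6*I*pi/7)) + (exp(2*I*pi/7)) + (exp(-2*I*pi/7)) + (exp(-6*I*pi/7)) + (exp(4*I*pi/7))] = 0/7 = 0
  <chi_0*chi_1, chi_4> = (1/7)[1*(1)*conj(1) + 1*(exp(2*I*pi/7))*conj(exp(-6*I*pi/7)) + 1*(exp(4*I*pi/7))*conj(exp(2*I*pi/7)) + 1*(exp(6*I*pi/7))*conj(exp(-4*I*pi/7)) + 1*(exp(-6*I*pi/7))*conj(exp(4*I*pi/7)) + 1*(exp(-4*I*pi/7))*conj(exp(-2*I*pi/7)) + 1*(exp(-2*I*pi/7))*conj(exp(6*I*pi/7))]
      = (1/7)[(1) + (exp(-6*I*pi/7)) + (exp(2*I*pi/7)) + (exp(-4*I*pi/7)) + (exp(4*I*pi/7)) + (exp(-2*I*pi/7)) + (exp(6*I*pi/7))] = 0/7 = 0
  <chi_0*chi_1, chi_5> = (1/7)[1*(1)*conj(1) + 1*(exp(2*I*pi/7))*conj(exp(-4*I*pi/7)) + 1*(exp(4*I*pi/7))*conj(exp(6*I*pi/7)) + 1*(exp(6*I*pi/7))*conj(exp(2*I*pi/7)) + 1*(exp(-6*I*pi/7))*conj(exp(-2*I*pi/7)) + 1*(exp(-4*I*pi/7))*conj(exp(-6*I*pi/7)) + 1*(exp(-2*I*pi/7))*conj(exp(4*I*pi/7))]
      = (1/7)[(1) + (exp(6*I*pi/7)) + (exp(-2*I*pi/7)) + (exp(4*I*pi/7)) + (exp(-4*I*pi/7)) + (exp(2*I*pi/7)) + (exp(-6*I*pi/7))] = 0/7 = 0
  <chi_0*chi_1, chi_6> = (1/7)[1*(1)*conj(1) + 1*(exp(2*I*pi/7))*conj(exp(-2*I*pi/7)) + 1*(exp(4*I*pi/7))*conj(exp(-4*I*pi/7)) + 1*(exp(6*I*pi/7))*conj(exp(-6*I*pi/7)) + 1*(exp(-6*I*pi/7))*conj(exp(6*I*pi/7)) + 1*(exp(-4*I*pi/7))*conj(exp(4*I*pi/7)) + 1*(exp(-2*I*pi/7))*conj(exp(2*I*pi/7))]
      = (1/7)[(1) + (exp(4*I*pi/7)) + (exp(-6*I*pi/7)) + (exp(-2*I*pi/7)) + (exp(2*I*pi/7)) + (exp(6*I*pi/7)) + (exp(-4*I*pi/7))] = 0/7 = 0
(Exp terms are combined using exp(i*s)*conj(exp(i*t)) = exp(i*(s-t)), and sums of them are collapsed using the identity that for every m > 1 the m distinct m-th roots of unity sum to 0, e.g. 1 + exp(2*I*pi/3) + exp(-2*I*pi/3) = 0.)
Hence the multiplicities are chi_1: 1. Dimension check: dim(chi_0)*dim(chi_1) = 1*1 = 1 and sum (mult * dim) = 1*1 = 1.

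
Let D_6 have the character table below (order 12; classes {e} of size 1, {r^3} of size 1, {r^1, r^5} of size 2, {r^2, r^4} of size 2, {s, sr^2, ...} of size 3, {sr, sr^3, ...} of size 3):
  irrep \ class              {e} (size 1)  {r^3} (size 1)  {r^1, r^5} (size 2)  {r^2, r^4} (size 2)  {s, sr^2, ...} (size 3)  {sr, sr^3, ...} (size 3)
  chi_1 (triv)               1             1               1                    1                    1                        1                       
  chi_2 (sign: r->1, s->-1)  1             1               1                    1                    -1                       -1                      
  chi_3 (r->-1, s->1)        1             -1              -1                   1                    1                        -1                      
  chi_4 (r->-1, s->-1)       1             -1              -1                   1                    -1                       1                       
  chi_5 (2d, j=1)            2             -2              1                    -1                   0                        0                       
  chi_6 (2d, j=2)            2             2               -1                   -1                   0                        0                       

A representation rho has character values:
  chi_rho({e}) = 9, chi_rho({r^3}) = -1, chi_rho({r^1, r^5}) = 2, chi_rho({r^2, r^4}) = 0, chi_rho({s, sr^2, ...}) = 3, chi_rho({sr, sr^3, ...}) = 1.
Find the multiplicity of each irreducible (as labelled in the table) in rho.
Multiplicities: chi_1: 2, chi_2: 0, chi_3: 1, chi_4: 0, chi_5: 2, chi_6: 1.

Why: Use <chi_rho, chi> = (1/|G|) sum_C |C| * chi_rho(C) * conj(chi(C)) with |G| = 12 for each irreducible chi in the table:
  <chi_rho, chi_1> = (1/12)[1*(9)*conj(1) + 1*(-1)*conj(1) + 2*(2)*conj(1) + 2*(0)*conj(1) + 3*(3)*conj(1) + 3*(1)*conj(1)]
      = (1/12)[(9) + (-1) + (4) + (0) + (9) + (3)] = 24/12 = 2
  <chi_rho, chi_2> = (1/12)[1*(9)*conj(1) + 1*(-1)*conj(1) + 2*(2)*conj(1) + 2*(0)*conj(1) + 3*(3)*conj(-1) + 3*(1)*conj(-1)]
      = (1/12)[(9) + (-1) + (4) + (0) + (-9) + (-3)] = 0/12 = 0
  <chi_rho, chi_3> = (1/12)[1*(9)*conj(1) + 1*(-1)*conj(-1) + 2*(2)*conj(-1) + 2*(0)*conj(1) + 3*(3)*conj(1) + 3*(1)*conj(-1)]
      = (1/12)[(9) + (1) + (-4) + (0) + (9) + (-3)] = 12/12 = 1
  <chi_rho, chi_4> = (1/12)[1*(9)*conj(1) + 1*(-1)*conj(-1) + 2*(2)*conj(-1) + 2*(0)*conj(1) + 3*(3)*conj(-1) + 3*(1)*conj(1)]
      = (1/12)[(9) + (1) + (-4) + (0) + (-9) + (3)] = 0/12 = 0
  <chi_rho, chi_5> = (1/12)[1*(9)*conj(2) + 1*(-1)*conj(-2) + 2*(2)*conj(1) + 2*(0)*conj(-1) + 3*(3)*conj(0) + 3*(1)*conj(0)]
      = (1/12)[(18) + (2) + (4) + (0) + (0) + (0)] = 24/12 = 2
  <chi_rho, chi_6> = (1/12)[1*(9)*conj(2) + 1*(-1)*conj(2) + 2*(2)*conj(-1) + 2*(0)*conj(-1) + 3*(3)*conj(0) + 3*(1)*conj(0)]
      = (1/12)[(18) + (-2) + (-4) + (0) + (0) + (0)] = 12/12 = 1
Dimension check: dim(rho) = sum (mult * dim) = 2*1 + 0*1 + 1*1 + 0*1 + 2*2 + 1*2 = 9 = chi_rho(e) = 9.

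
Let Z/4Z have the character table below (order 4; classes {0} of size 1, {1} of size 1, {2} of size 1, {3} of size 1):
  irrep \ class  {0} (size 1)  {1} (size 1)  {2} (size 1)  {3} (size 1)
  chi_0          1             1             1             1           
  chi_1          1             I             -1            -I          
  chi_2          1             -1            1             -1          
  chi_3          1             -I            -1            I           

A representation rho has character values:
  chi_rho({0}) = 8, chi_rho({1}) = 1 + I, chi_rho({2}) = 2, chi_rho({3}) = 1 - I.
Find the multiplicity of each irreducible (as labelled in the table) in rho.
Multiplicities: chi_0: 3, chi_1: 2, chi_2: 2, chi_3: 1.

Justification: Use <chi_rho, chi> = (1/|G|) sum_C |C| * chi_rho(C) * conj(chi(C)) with |G| = 4 for each irreducible chi in the table:
  <chi_rho, chi_0> = (1/4)[1*(8)*conj(1) + 1*(1 + I)*conj(1) + 1*(2)*conj(1) + 1*(1 - I)*conj(1)]
      = (1/4)[(8) + (1 + I) + (2) + (1 - I)] = 12/4 = 3
  <chi_rho, chi_1> = (1/4)[1*(8)*conj(1) + 1*(1 + I)*conj(I) + 1*(2)*conj(-1) + 1*(1 - I)*conj(-I)]
      = (1/4)[(8) + (1 - I) + (-2) + (1 + I)] = 8/4 = 2
  <chi_rho, chi_2> = (1/4)[1*(8)*conj(1) + 1*(1 + I)*conj(-1) + 1*(2)*conj(1) + 1*(1 - I)*conj(-1)]
      = (1/4)[(8) + (-1 - I) + (2) + (-1 + I)] = 8/4 = 2
  <chi_rho, chi_3> = (1/4)[1*(8)*conj(1) + 1*(1 + I)*conj(-I) + 1*(2)*conj(-1) + 1*(1 - I)*conj(I)]
      = (1/4)[(8) + (-1 + I) + (-2) + (-1 - I)] = 4/4 = 1
(Exp terms are combined using exp(i*s)*conj(exp(i*t)) = exp(i*(s-t)), and sums of them are collapsed using the identity that for every m > 1 the m distinct m-th roots of unity sum to 0, e.g. 1 + exp(2*I*pi/3) + exp(-2*I*pi/3) = 0.)
Dimension check: dim(rho) = sum (mult * dim) = 3*1 + 2*1 + 2*1 + 1*1 = 8 = chi_rho(e) = 8.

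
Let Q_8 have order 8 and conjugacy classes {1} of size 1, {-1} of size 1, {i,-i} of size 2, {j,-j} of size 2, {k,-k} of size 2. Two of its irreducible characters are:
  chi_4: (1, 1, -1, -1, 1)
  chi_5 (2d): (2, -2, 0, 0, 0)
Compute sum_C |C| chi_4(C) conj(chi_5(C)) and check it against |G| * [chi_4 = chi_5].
Sum = 0; so <chi_4, chi_5> = 0 (distinct irreducibles are orthogonal).

Solution. Compute term by term over conjugacy classes (|C| * chi_4(C) * conj(chi_5(C))):
  1*(1)*conj(2) + 1*(1)*conj(-2) + 2*(-1)*conj(0) + 2*(-1)*conj(0) + 2*(1)*conj(0)
  = (2) + (-2) + (0) + (0) + (0)
  = 0.
Dividing by |G| = 8 gives 0/8 = 0, matching the row-orthogonality relation <chi_4, chi_5> = [chi_4 = chi_5].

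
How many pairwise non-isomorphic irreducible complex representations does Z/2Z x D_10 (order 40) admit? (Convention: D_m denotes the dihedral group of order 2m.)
16

The number of irreducible complex representations of a finite group equals its number of conjugacy classes. For a direct product, #classes(G x H) = #classes(G) * #classes(H). Z/2Z has 2 classes (abelian), D_10 has 8 classes, so 2 * 8 = 16, so Z/2Z x D_10 (order 40) has exactly 16 irreducible complex representations.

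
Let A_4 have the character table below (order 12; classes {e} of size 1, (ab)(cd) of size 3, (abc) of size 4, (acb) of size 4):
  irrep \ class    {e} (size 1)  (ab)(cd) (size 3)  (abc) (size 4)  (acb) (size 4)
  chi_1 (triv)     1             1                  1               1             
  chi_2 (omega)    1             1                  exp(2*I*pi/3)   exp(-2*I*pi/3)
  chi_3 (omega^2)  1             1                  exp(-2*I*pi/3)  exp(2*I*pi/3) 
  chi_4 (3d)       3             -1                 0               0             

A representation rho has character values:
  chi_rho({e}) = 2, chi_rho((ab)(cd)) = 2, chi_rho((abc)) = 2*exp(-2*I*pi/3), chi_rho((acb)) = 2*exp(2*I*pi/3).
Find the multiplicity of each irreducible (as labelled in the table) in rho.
Multiplicities: chi_1: 0, chi_2: 0, chi_3: 2, chi_4: 0.

Justification: Use <chi_rho, chi> = (1/|G|) sum_C |C| * chi_rho(C) * conj(chi(C)) with |G| = 12 for each irreducible chi in the table:
  <chi_rho, chi_1> = (1/12)[1*(2)*conj(1) + 3*(2)*conj(1) + 4*(2*exp(-2*I*pi/3))*conj(1) + 4*(2*exp(2*I*pi/3))*conj(1)]
      = (1/12)[(2) + (6) + (8*exp(-2*I*pi/3)) + (8*exp(2*I*pi/3))] = 0/12 = 0
  <chi_rho, chi_2> = (1/12)[1*(2)*conj(1) + 3*(2)*conj(1) + 4*(2*exp(-2*I*pi/3))*conj(exp(2*I*pi/3)) + 4*(2*exp(2*I*pi/3))*conj(exp(-2*I*pi/3))]
      = (1/12)[(2) + (6) + (8*exp(2*I*pi/3)) + (8*exp(-2*I*pi/3))] = 0/12 = 0
  <chi_rho, chi_3> = (1/12)[1*(2)*conj(1) + 3*(2)*conj(1) + 4*(2*exp(-2*I*pi/3))*conj(exp(-2*I*pi/3)) + 4*(2*exp(2*I*pi/3))*conj(exp(2*I*pi/3))]
      = (1/12)[(2) + (6) + (8) + (8)] = 24/12 = 2
  <chi_rho, chi_4> = (1/12)[1*(2)*conj(3) + 3*(2)*conj(-1) + 4*(2*exp(-2*I*pi/3))*conj(0) + 4*(2*exp(2*I*pi/3))*conj(0)]
      = (1/12)[(6) + (-6) + (0) + (0)] = 0/12 = 0
(Exp terms are combined using exp(i*s)*conj(exp(i*t)) = exp(i*(s-t)), and sums of them are collapsed using the identity that for every m > 1 the m distinct m-th roots of unity sum to 0, e.g. 1 + exp(2*I*pi/3) + exp(-2*I*pi/3) = 0.)
Dimension check: dim(rho) = sum (mult * dim) = 0*1 + 0*1 + 2*1 + 0*3 = 2 = chi_rho(e) = 2.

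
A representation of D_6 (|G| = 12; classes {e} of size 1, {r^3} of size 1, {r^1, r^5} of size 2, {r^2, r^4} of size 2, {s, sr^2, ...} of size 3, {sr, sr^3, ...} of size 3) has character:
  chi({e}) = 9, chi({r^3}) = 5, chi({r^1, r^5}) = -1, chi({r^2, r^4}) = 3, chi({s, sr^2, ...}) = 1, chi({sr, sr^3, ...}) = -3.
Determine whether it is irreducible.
Not irreducible (reducible): <chi, chi> = 13 > 1.

Reasoning: <chi, chi> = (1/|G|) sum_C |C| * |chi(C)|^2 = (1/12)[1*|9|^2 + 1*|5|^2 + 2*|-1|^2 + 2*|3|^2 + 3*|1|^2 + 3*|-3|^2]
  = (1/12)[(81) + (25) + (2) + (18) + (3) + (27)] = 156/12 = 13.
A character is irreducible iff <chi, chi> = 1, so this representation is reducible.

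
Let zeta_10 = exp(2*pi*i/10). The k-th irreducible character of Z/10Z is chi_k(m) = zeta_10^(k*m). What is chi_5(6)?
chi_5(6) = zeta_10^30 = 1

Why: chi_5(6) = zeta_10^(5*6) = zeta_10^30. Since zeta_10^10 = 1, this equals zeta_10^0 = exp(2*pi*i*0/10) = 1.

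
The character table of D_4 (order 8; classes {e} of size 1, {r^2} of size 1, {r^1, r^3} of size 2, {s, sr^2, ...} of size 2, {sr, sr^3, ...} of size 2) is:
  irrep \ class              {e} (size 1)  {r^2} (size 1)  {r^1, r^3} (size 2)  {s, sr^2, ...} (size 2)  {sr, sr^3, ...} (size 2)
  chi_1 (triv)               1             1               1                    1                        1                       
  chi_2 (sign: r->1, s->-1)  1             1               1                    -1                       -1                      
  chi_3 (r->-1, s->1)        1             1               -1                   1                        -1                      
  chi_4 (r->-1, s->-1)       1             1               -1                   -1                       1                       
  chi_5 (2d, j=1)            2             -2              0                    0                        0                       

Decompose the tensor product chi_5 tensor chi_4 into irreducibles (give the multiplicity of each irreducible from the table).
chi_5 tensor chi_4 = chi_5 (all other irreducibles have multiplicity 0).

Reasoning: The character of a tensor product is the pointwise product (chi_5 * chi_4)(C) = chi_5(C) * chi_4(C):
  {e}: (2)*(1), {r^2}: (-2)*(1), {r^1, r^3}: (0)*(-1), {s, sr^2, ...}: (0)*(-1), {sr, sr^3, ...}: (0)*(1)
so (chi_5 * chi_4) takes values
  {e} -> 2, {r^2} -> -2, {r^1, r^3} -> 0, {s, sr^2, ...} -> 0, {sr, sr^3, ...} -> 0.
Now take the inner product of this character with each irreducible chi from the table, <chi_5*chi_4, chi> = (1/8) sum_C |C| (chi_5*chi_4)(C) conj(chi(C)):
  <chi_5*chi_4, chi_1> = (1/8)[1*(2)*conj(1) + 1*(-2)*conj(1) + 2*(0)*conj(1) + 2*(0)*conj(1) + 2*(0)*conj(1)]
      = (1/8)[(2) + (-2) + (0) + (0) + (0)] = 0/8 = 0
  <chi_5*chi_4, chi_2> = (1/8)[1*(2)*conj(1) + 1*(-2)*conj(1) + 2*(0)*conj(1) + 2*(0)*conj(-1) + 2*(0)*conj(-1)]
      = (1/8)[(2) + (-2) + (0) + (0) + (0)] = 0/8 = 0
  <chi_5*chi_4, chi_3> = (1/8)[1*(2)*conj(1) + 1*(-2)*conj(1) + 2*(0)*conj(-1) + 2*(0)*conj(1) + 2*(0)*conj(-1)]
      = (1/8)[(2) + (-2) + (0) + (0) + (0)] = 0/8 = 0
  <chi_5*chi_4, chi_4> = (1/8)[1*(2)*conj(1) + 1*(-2)*conj(1) + 2*(0)*conj(-1) + 2*(0)*conj(-1) + 2*(0)*conj(1)]
      = (1/8)[(2) + (-2) + (0) + (0) + (0)] = 0/8 = 0
  <chi_5*chi_4, chi_5> = (1/8)[1*(2)*conj(2) + 1*(-2)*conj(-2) + 2*(0)*conj(0) + 2*(0)*conj(0) + 2*(0)*conj(0)]
      = (1/8)[(4) + (4) + (0) + (0) + (0)] = 8/8 = 1
Hence the multiplicities are chi_5: 1. Dimension check: dim(chi_5)*dim(chi_4) = 2*1 = 2 and sum (mult * dim) = 1*2 = 2.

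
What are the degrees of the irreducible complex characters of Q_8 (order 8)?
Dimensions: 1, 1, 1, 1, 2

Why: There are 5 irreducibles (= number of conjugacy classes). Their dimensions d_i satisfy sum d_i^2 = |G| = 8: 1 + 1 + 1 + 1 + 4 = 8.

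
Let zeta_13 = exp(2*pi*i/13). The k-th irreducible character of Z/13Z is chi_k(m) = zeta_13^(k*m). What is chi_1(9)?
chi_1(9) = zeta_13^9 = exp(-8*I*pi/13)

Proof sketch: chi_1(9) = zeta_13^(1*9) = zeta_13^9. Since zeta_13^13 = 1, this equals zeta_13^9 = exp(2*pi*i*9/13) = exp(-8*I*pi/13).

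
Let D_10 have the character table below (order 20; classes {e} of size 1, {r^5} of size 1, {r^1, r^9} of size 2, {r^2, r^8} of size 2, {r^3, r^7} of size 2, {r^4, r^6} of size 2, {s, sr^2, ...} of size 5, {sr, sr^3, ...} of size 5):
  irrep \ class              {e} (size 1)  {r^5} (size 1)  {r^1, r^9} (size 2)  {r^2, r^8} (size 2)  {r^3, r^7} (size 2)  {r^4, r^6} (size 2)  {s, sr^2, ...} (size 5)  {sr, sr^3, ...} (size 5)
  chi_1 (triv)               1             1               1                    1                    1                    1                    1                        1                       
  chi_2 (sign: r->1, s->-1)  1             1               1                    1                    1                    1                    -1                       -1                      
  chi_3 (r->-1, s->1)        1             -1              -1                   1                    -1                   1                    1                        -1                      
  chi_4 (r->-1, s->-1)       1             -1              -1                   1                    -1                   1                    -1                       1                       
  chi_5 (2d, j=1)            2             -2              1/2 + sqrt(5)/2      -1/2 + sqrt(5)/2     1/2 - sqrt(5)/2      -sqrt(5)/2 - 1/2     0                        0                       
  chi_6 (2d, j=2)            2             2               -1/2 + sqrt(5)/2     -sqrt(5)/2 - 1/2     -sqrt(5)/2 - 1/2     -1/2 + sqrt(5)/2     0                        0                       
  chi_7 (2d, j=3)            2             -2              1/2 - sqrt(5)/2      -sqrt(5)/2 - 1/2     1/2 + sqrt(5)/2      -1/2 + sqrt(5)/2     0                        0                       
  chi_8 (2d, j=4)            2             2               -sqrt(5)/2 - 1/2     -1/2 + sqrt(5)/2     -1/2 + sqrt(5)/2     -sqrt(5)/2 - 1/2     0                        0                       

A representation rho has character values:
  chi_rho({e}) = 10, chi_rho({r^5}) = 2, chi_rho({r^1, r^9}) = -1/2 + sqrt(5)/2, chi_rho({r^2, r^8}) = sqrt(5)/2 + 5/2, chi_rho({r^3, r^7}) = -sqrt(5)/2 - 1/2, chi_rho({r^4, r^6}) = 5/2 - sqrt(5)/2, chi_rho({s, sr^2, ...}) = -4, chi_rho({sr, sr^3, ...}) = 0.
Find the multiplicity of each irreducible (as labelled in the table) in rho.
Multiplicities: chi_1: 0, chi_2: 2, chi_3: 0, chi_4: 2, chi_5: 1, chi_6: 1, chi_7: 0, chi_8: 1.

Reasoning: Use <chi_rho, chi> = (1/|G|) sum_C |C| * chi_rho(C) * conj(chi(C)) with |G| = 20 for each irreducible chi in the table:
  <chi_rho, chi_1> = (1/20)[1*(10)*conj(1) + 1*(2)*conj(1) + 2*(-1/2 + sqrt(5)/2)*conj(1) + 2*(sqrt(5)/2 + 5/2)*conj(1) + 2*(-sqrt(5)/2 - 1/2)*conj(1) + 2*(5/2 - sqrt(5)/2)*conj(1) + 5*(-4)*conj(1) + 5*(0)*conj(1)]
      = (1/20)[(10) + (2) + (-1 + sqrt(5)) + (sqrt(5) + 5) + (-sqrt(5) - 1) + (5 - sqrt(5)) + (-20) + (0)] = 0/20 = 0
  <chi_rho, chi_2> = (1/20)[1*(10)*conj(1) + 1*(2)*conj(1) + 2*(-1/2 + sqrt(5)/2)*conj(1) + 2*(sqrt(5)/2 + 5/2)*conj(1) + 2*(-sqrt(5)/2 - 1/2)*conj(1) + 2*(5/2 - sqrt(5)/2)*conj(1) + 5*(-4)*conj(-1) + 5*(0)*conj(-1)]
      = (1/20)[(10) + (2) + (-1 + sqrt(5)) + (sqrt(5) + 5) + (-sqrt(5) - 1) + (5 - sqrt(5)) + (20) + (0)] = 40/20 = 2
  <chi_rho, chi_3> = (1/20)[1*(10)*conj(1) + 1*(2)*conj(-1) + 2*(-1/2 + sqrt(5)/2)*conj(-1) + 2*(sqrt(5)/2 + 5/2)*conj(1) + 2*(-sqrt(5)/2 - 1/2)*conj(-1) + 2*(5/2 - sqrt(5)/2)*conj(1) + 5*(-4)*conj(1) + 5*(0)*conj(-1)]
      = (1/20)[(10) + (-2) + (1 - sqrt(5)) + (sqrt(5) + 5) + (1 + sqrt(5)) + (5 - sqrt(5)) + (-20) + (0)] = 0/20 = 0
  <chi_rho, chi_4> = (1/20)[1*(10)*conj(1) + 1*(2)*conj(-1) + 2*(-1/2 + sqrt(5)/2)*conj(-1) + 2*(sqrt(5)/2 + 5/2)*conj(1) + 2*(-sqrt(5)/2 - 1/2)*conj(-1) + 2*(5/2 - sqrt(5)/2)*conj(1) + 5*(-4)*conj(-1) + 5*(0)*conj(1)]
      = (1/20)[(10) + (-2) + (1 - sqrt(5)) + (sqrt(5) + 5) + (1 + sqrt(5)) + (5 - sqrt(5)) + (20) + (0)] = 40/20 = 2
  <chi_rho, chi_5> = (1/20)[1*(10)*conj(2) + 1*(2)*conj(-2) + 2*(-1/2 + sqrt(5)/2)*conj(1/2 + sqrt(5)/2) + 2*(sqrt(5)/2 + 5/2)*conj(-1/2 + sqrt(5)/2) + 2*(-sqrt(5)/2 - 1/2)*conj(1/2 - sqrt(5)/2) + 2*(5/2 - sqrt(5)/2)*conj(-sqrt(5)/2 - 1/2) + 5*(-4)*conj(0) + 5*(0)*conj(0)]
      = (1/20)[(20) + (-4) + (2) + (2*sqrt(5)) + (2) + (-2*sqrt(5)) + (0) + (0)] = 20/20 = 1
  <chi_rho, chi_6> = (1/20)[1*(10)*conj(2) + 1*(2)*conj(2) + 2*(-1/2 + sqrt(5)/2)*conj(-1/2 + sqrt(5)/2) + 2*(sqrt(5)/2 + 5/2)*conj(-sqrt(5)/2 - 1/2) + 2*(-sqrt(5)/2 - 1/2)*conj(-sqrt(5)/2 - 1/2) + 2*(5/2 - sqrt(5)/2)*conj(-1/2 + sqrt(5)/2) + 5*(-4)*conj(0) + 5*(0)*conj(0)]
      = (1/20)[(20) + (4) + (3 - sqrt(5)) + (-3*sqrt(5) - 5) + (sqrt(5) + 3) + (-5 + 3*sqrt(5)) + (0) + (0)] = 20/20 = 1
  <chi_rho, chi_7> = (1/20)[1*(10)*conj(2) + 1*(2)*conj(-2) + 2*(-1/2 + sqrt(5)/2)*conj(1/2 - sqrt(5)/2) + 2*(sqrt(5)/2 + 5/2)*conj(-sqrt(5)/2 - 1/2) + 2*(-sqrt(5)/2 - 1/2)*conj(1/2 + sqrt(5)/2) + 2*(5/2 - sqrt(5)/2)*conj(-1/2 + sqrt(5)/2) + 5*(-4)*conj(0) + 5*(0)*conj(0)]
      = (1/20)[(20) + (-4) + (-3 + sqrt(5)) + (-3*sqrt(5) - 5) + (-3 - sqrt(5)) + (-5 + 3*sqrt(5)) + (0) + (0)] = 0/20 = 0
  <chi_rho, chi_8> = (1/20)[1*(10)*conj(2) + 1*(2)*conj(2) + 2*(-1/2 + sqrt(5)/2)*conj(-sqrt(5)/2 - 1/2) + 2*(sqrt(5)/2 + 5/2)*conj(-1/2 + sqrt(5)/2) + 2*(-sqrt(5)/2 - 1/2)*conj(-1/2 + sqrt(5)/2) + 2*(5/2 - sqrt(5)/2)*conj(-sqrt(5)/2 - 1/2) + 5*(-4)*conj(0) + 5*(0)*conj(0)]
      = (1/20)[(20) + (4) + (-2) + (2*sqrt(5)) + (-2) + (-2*sqrt(5)) + (0) + (0)] = 20/20 = 1
Dimension check: dim(rho) = sum (mult * dim) = 0*1 + 2*1 + 0*1 + 2*1 + 1*2 + 1*2 + 0*2 + 1*2 = 10 = chi_rho(e) = 10.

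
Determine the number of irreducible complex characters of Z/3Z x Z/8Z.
24

Solution. The number of irreducible complex representations of a finite group equals its number of conjugacy classes. Z/3Z x Z/8Z is abelian of order 24, so every element is its own conjugacy class: 24 classes, so Z/3Z x Z/8Z (order 24) has exactly 24 irreducible complex representations.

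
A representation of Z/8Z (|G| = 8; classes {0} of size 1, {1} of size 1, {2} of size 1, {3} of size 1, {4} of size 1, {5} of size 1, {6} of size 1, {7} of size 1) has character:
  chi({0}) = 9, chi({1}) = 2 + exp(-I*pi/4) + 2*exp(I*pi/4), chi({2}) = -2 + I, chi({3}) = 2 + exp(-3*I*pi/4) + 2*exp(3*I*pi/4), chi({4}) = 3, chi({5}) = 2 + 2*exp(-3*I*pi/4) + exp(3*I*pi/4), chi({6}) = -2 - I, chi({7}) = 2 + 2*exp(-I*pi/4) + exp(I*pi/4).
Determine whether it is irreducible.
Not irreducible (reducible): <chi, chi> = 17 > 1.

<chi, chi> = (1/|G|) sum_C |C| * |chi(C)|^2 = (1/8)[1*|9|^2 + 1*|2 + exp(-I*pi/4) + 2*exp(I*pi/4)|^2 + 1*|-2 + I|^2 + 1*|2 + exp(-3*I*pi/4) + 2*exp(3*I*pi/4)|^2 + 1*|3|^2 + 1*|2 + 2*exp(-3*I*pi/4) + exp(3*I*pi/4)|^2 + 1*|-2 - I|^2 + 1*|2 + 2*exp(-I*pi/4) + exp(I*pi/4)|^2]
  = (1/8)[(81) + (9 + 6*exp(-I*pi/4) + 6*exp(I*pi/4)) + (5) + (9 + 6*exp(-3*I*pi/4) + 6*exp(3*I*pi/4)) + (9) + (9 + 6*exp(-3*I*pi/4) + 6*exp(3*I*pi/4)) + (5) + (9 + 6*exp(-I*pi/4) + 6*exp(I*pi/4))] = 136/8 = 17.
(Exp terms are combined using exp(i*s)*conj(exp(i*t)) = exp(i*(s-t)), and sums of them are collapsed using the identity that for every m > 1 the m distinct m-th roots of unity sum to 0, e.g. 1 + exp(2*I*pi/3) + exp(-2*I*pi/3) = 0.)
A character is irreducible iff <chi, chi> = 1, so this representation is reducible.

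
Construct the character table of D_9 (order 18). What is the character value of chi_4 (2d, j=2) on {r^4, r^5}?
Conjugacy classes: {e} of size 1, {r^1, r^8} of size 2, {r^2, r^7} of size 2, {r^3, r^6} of size 2, {r^4, r^5} of size 2, {s, sr, ..., sr^8} of size 9.
Character table:
  irrep \ class              {e} (size 1)  {r^1, r^8} (size 2)  {r^2, r^7} (size 2)  {r^3, r^6} (size 2)  {r^4, r^5} (size 2)  {s, sr, ..., sr^8} (size 9)
  chi_1 (triv)               1             1                    1                    1                    1                    1                          
  chi_2 (sign: r->1, s->-1)  1             1                    1                    1                    1                    -1                         
  chi_3 (2d, j=1)            2             2*cos(2*pi/9)        2*cos(4*pi/9)        -1                   -2*cos(pi/9)         0                          
  chi_4 (2d, j=2)            2             2*cos(4*pi/9)        -2*cos(pi/9)         -1                   2*cos(2*pi/9)        0                          
  chi_5 (2d, j=3)            2             -1                   -1                   2                    -1                   0                          
  chi_6 (2d, j=4)            2             -2*cos(pi/9)         2*cos(2*pi/9)        -1                   2*cos(4*pi/9)        0                          

Spot check: chi_4 (2d, j=2) on {r^4, r^5} = 2*cos(2*pi/9).

Solution. D_9 has order 2*9 = 18 with 6 conjugacy classes, hence 6 irreducibles. Sum of squared dims 1 + 1 + 4 + 4 + 4 + 4 = 18 = |G|. Linear characters come from the abelianisation; the 2-dimensional irreps have character r^k -> 2*cos(2*pi*j*k/9), reflections -> 0.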